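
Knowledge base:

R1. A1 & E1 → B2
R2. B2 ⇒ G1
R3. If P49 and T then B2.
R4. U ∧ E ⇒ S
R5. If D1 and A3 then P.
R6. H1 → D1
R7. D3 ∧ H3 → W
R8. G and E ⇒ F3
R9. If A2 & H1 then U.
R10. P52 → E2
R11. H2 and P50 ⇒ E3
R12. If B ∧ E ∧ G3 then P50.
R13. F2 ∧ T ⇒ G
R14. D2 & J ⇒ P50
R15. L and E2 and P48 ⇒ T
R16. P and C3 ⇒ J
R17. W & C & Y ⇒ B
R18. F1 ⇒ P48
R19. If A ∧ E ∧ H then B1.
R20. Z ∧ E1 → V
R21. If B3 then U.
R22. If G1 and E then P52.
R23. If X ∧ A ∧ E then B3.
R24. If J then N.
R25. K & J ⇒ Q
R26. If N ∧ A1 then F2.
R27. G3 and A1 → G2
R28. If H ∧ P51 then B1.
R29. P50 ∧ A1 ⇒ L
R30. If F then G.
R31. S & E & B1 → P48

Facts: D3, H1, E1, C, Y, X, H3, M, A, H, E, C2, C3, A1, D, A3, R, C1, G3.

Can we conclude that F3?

Yes

B2  (by R1: A1, E1)
G1  (by R2: B2)
D1  (by R6: H1)
W  (by R7: D3, H3)
B  (by R17: W, C, Y)
B1  (by R19: A, E, H)
P52  (by R22: G1, E)
B3  (by R23: X, A, E)
P  (by R5: D1, A3)
E2  (by R10: P52)
P50  (by R12: B, E, G3)
J  (by R16: P, C3)
U  (by R21: B3)
N  (by R24: J)
F2  (by R26: N, A1)
L  (by R29: P50, A1)
S  (by R4: U, E)
P48  (by R31: S, E, B1)
T  (by R15: L, E2, P48)
G  (by R13: F2, T)
F3  (by R8: G, E)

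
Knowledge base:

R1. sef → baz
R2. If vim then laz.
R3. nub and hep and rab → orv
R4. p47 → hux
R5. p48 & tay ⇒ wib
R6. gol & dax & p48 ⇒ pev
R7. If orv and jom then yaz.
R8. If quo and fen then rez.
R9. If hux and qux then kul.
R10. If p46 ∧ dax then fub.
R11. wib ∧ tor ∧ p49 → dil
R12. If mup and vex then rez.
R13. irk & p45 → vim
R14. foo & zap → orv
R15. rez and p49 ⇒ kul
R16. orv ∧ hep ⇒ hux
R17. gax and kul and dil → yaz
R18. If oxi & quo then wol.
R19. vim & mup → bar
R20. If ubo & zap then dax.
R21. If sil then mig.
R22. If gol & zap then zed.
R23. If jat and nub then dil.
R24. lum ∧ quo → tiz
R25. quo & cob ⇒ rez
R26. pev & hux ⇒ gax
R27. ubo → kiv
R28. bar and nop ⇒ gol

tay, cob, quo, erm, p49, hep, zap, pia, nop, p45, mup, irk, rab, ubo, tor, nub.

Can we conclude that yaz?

Forward chaining from the given facts derives: orv, vim, hux, bar, dax, rez, kiv, gol, laz, kul, zed.
Rules concluding yaz: R7 needs jom; R17 needs gax — none of these are established.

No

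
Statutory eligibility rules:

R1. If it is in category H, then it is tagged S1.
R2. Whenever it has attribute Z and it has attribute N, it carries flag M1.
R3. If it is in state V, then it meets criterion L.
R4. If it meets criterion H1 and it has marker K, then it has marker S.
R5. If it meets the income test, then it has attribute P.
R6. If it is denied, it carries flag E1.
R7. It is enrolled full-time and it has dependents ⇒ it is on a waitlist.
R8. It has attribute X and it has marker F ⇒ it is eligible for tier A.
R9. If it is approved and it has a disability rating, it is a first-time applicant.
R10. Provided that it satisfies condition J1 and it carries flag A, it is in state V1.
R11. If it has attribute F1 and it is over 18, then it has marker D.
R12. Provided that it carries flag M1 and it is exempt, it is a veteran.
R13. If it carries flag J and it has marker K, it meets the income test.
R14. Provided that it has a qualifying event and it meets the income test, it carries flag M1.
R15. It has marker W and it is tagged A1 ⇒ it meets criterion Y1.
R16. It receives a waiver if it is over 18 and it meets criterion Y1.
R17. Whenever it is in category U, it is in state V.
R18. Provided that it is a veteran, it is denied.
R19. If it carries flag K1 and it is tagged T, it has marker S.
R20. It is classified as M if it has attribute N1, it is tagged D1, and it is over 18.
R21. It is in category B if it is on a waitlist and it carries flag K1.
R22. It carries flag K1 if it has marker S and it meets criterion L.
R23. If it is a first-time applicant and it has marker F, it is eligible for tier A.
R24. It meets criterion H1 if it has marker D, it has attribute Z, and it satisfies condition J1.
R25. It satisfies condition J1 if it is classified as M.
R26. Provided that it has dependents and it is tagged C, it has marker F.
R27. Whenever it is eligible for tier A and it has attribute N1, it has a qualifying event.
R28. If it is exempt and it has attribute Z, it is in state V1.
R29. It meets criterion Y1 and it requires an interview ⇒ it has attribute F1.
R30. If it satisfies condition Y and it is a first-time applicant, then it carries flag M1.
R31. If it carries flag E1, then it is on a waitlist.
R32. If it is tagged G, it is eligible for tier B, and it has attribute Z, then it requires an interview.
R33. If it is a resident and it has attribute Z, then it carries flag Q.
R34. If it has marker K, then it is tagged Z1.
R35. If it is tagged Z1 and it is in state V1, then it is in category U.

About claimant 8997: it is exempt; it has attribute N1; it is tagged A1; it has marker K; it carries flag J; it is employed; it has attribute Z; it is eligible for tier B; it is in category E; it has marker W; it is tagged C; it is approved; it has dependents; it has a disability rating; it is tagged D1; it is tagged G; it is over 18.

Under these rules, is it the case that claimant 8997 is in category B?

Yes

By R9 (it is approved, it has a disability rating): it is a first-time applicant.
By R13 (it carries flag J, it has marker K): it meets the income test.
By R15 (it has marker W, it is tagged A1): it meets criterion Y1.
By R20 (it has attribute N1, it is tagged D1, it is over 18): it is classified as M.
By R25 (it is classified as M): it satisfies condition J1.
By R26 (it has dependents, it is tagged C): it has marker F.
By R28 (it is exempt, it has attribute Z): it is in state V1.
By R32 (it is tagged G, it is eligible for tier B, it has attribute Z): it requires an interview.
By R34 (it has marker K): it is tagged Z1.
By R35 (it is tagged Z1, it is in state V1): it is in category U.
By R17 (it is in category U): it is in state V.
By R23 (it is a first-time applicant, it has marker F): it is eligible for tier A.
By R27 (it is eligible for tier A, it has attribute N1): it has a qualifying event.
By R29 (it meets criterion Y1, it requires an interview): it has attribute F1.
By R3 (it is in state V): it meets criterion L.
By R11 (it has attribute F1, it is over 18): it has marker D.
By R14 (it has a qualifying event, it meets the income test): it carries flag M1.
By R24 (it has marker D, it has attribute Z, it satisfies condition J1): it meets criterion H1.
By R4 (it meets criterion H1, it has marker K): it has marker S.
By R12 (it carries flag M1, it is exempt): it is a veteran.
By R18 (it is a veteran): it is denied.
By R22 (it has marker S, it meets criterion L): it carries flag K1.
By R6 (it is denied): it carries flag E1.
By R31 (it carries flag E1): it is on a waitlist.
By R21 (it is on a waitlist, it carries flag K1): it is in category B.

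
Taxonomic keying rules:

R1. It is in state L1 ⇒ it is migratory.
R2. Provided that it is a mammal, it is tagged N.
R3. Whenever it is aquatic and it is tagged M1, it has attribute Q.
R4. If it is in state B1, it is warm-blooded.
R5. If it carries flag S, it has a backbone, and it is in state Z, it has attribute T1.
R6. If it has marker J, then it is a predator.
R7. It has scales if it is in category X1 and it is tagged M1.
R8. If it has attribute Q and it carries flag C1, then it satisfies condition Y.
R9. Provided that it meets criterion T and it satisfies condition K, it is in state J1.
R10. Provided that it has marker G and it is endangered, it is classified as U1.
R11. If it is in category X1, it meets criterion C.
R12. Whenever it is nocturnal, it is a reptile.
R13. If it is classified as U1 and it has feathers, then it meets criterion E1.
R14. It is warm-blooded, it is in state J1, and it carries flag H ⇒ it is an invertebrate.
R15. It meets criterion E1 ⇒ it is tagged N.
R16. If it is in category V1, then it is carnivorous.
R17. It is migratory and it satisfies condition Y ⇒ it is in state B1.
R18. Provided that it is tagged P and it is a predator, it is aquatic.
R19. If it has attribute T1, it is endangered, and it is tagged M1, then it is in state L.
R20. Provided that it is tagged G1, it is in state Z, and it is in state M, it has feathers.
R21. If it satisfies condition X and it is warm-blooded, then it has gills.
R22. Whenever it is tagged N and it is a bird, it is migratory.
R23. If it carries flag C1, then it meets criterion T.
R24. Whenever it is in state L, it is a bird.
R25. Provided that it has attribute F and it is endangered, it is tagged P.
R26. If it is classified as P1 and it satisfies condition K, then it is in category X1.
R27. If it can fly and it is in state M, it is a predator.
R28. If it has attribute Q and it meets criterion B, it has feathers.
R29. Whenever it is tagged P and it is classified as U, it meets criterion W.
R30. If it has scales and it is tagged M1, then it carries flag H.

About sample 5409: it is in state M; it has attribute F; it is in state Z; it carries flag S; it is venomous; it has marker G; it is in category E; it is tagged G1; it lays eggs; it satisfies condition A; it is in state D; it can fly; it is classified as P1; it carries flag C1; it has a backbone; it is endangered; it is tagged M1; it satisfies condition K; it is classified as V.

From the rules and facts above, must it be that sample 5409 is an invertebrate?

By R5 (it carries flag S, it has a backbone, it is in state Z): it has attribute T1.
By R10 (it has marker G, it is endangered): it is classified as U1.
By R19 (it has attribute T1, it is endangered, it is tagged M1): it is in state L.
By R20 (it is tagged G1, it is in state Z, it is in state M): it has feathers.
By R23 (it carries flag C1): it meets criterion T.
By R24 (it is in state L): it is a bird.
By R25 (it has attribute F, it is endangered): it is tagged P.
By R26 (it is classified as P1, it satisfies condition K): it is in category X1.
By R27 (it can fly, it is in state M): it is a predator.
By R7 (it is in category X1, it is tagged M1): it has scales.
By R9 (it meets criterion T, it satisfies condition K): it is in state J1.
By R13 (it is classified as U1, it has feathers): it meets criterion E1.
By R15 (it meets criterion E1): it is tagged N.
By R18 (it is tagged P, it is a predator): it is aquatic.
By R22 (it is tagged N, it is a bird): it is migratory.
By R30 (it has scales, it is tagged M1): it carries flag H.
By R3 (it is aquatic, it is tagged M1): it has attribute Q.
By R8 (it has attribute Q, it carries flag C1): it satisfies condition Y.
By R17 (it is migratory, it satisfies condition Y): it is in state B1.
By R4 (it is in state B1): it is warm-blooded.
By R14 (it is warm-blooded, it is in state J1, it carries flag H): it is an invertebrate.

Yes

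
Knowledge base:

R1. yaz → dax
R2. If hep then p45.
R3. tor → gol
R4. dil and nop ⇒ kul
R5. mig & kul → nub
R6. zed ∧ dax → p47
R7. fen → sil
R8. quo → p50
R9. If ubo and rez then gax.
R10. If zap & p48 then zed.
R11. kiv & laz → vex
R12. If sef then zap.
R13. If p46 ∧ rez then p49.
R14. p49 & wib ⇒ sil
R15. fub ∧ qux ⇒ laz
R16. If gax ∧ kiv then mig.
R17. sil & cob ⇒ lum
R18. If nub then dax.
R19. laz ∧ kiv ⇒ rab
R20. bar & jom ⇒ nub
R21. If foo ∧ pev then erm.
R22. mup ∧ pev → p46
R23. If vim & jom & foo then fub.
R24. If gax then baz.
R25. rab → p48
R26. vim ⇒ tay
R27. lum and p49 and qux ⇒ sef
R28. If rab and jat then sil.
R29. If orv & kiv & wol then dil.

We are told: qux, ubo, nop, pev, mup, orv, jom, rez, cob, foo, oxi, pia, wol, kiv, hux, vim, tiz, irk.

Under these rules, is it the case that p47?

Forward chaining from the given facts derives: gax, mig, erm, p46, fub, baz, tay, dil, kul, nub, p49, laz, dax, rab, p48, vex.
The only rule concluding p47 is R6, which needs zed; that is never established.

No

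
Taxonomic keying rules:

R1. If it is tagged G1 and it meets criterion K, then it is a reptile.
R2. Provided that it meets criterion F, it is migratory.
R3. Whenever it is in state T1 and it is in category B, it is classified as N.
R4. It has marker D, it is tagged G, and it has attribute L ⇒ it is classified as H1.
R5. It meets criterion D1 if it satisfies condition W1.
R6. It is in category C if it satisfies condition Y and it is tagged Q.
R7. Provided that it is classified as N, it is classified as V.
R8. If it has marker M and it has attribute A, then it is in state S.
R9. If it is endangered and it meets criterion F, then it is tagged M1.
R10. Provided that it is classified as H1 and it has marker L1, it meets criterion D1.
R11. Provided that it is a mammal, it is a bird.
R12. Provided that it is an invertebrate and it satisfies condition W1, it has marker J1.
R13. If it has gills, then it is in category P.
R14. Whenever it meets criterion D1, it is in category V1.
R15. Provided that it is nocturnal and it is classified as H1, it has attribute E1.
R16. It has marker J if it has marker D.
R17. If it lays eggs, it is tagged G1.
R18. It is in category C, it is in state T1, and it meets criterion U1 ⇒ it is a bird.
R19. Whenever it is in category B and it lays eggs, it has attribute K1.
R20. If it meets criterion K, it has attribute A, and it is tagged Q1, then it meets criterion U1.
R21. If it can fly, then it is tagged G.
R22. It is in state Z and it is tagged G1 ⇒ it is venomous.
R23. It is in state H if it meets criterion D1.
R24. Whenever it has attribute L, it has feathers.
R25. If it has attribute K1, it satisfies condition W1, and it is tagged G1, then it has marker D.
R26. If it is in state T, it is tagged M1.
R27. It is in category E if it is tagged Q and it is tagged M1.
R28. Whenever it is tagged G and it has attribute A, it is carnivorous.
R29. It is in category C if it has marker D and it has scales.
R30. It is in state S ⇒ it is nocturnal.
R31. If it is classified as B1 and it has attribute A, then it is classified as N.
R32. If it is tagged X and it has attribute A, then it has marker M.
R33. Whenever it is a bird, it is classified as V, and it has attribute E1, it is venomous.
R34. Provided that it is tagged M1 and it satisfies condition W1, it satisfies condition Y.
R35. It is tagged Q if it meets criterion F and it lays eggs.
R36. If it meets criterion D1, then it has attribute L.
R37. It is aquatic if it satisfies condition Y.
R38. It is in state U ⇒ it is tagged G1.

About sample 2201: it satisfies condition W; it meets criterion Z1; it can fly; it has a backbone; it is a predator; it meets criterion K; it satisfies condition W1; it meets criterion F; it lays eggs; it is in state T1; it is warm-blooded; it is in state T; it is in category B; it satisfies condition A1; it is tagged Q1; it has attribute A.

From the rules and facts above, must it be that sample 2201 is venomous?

No

Forward chaining from the given facts derives: is migratory, is classified as N, meets criterion D1, is classified as V, is in category V1, is tagged G1, has attribute K1, meets criterion U1, is tagged G, is in state H, has marker D, is tagged M1, is carnivorous, satisfies condition Y, is tagged Q, has attribute L, is aquatic, is a reptile, is classified as H1, is in category C, has marker J, is a bird, has feathers, is in category E.
Rules concluding "it is venomous": R22 needs "it is in state Z"; R33 needs "it has attribute E1" — none of these are established.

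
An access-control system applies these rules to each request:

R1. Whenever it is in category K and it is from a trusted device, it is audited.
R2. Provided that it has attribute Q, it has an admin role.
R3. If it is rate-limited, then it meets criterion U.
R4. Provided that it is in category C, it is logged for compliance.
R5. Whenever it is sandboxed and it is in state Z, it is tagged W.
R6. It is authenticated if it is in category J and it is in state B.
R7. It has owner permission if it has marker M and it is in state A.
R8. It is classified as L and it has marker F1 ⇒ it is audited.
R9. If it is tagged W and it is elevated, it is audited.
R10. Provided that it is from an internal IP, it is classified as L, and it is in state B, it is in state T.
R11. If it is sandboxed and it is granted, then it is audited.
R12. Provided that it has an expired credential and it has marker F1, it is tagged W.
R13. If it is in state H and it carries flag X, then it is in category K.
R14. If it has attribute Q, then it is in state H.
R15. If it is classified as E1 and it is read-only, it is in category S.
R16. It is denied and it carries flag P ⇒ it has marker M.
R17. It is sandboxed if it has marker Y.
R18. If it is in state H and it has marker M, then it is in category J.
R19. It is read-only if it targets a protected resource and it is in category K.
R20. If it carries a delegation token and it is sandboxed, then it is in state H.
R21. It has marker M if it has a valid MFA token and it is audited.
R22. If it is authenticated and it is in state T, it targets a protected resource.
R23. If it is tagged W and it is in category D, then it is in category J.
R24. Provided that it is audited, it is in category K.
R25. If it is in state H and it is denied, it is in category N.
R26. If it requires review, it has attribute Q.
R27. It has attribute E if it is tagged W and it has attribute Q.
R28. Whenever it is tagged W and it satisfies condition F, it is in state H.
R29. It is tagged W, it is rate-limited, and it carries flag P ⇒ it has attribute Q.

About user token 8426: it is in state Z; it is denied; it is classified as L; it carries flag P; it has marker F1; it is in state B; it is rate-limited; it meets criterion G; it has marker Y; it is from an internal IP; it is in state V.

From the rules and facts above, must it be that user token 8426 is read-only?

By R8 (it is classified as L, it has marker F1): it is audited.
By R10 (it is from an internal IP, it is classified as L, it is in state B): it is in state T.
By R16 (it is denied, it carries flag P): it has marker M.
By R17 (it has marker Y): it is sandboxed.
By R24 (it is audited): it is in category K.
By R5 (it is sandboxed, it is in state Z): it is tagged W.
By R29 (it is tagged W, it is rate-limited, it carries flag P): it has attribute Q.
By R14 (it has attribute Q): it is in state H.
By R18 (it is in state H, it has marker M): it is in category J.
By R6 (it is in category J, it is in state B): it is authenticated.
By R22 (it is authenticated, it is in state T): it targets a protected resource.
By R19 (it targets a protected resource, it is in category K): it is read-only.

Yes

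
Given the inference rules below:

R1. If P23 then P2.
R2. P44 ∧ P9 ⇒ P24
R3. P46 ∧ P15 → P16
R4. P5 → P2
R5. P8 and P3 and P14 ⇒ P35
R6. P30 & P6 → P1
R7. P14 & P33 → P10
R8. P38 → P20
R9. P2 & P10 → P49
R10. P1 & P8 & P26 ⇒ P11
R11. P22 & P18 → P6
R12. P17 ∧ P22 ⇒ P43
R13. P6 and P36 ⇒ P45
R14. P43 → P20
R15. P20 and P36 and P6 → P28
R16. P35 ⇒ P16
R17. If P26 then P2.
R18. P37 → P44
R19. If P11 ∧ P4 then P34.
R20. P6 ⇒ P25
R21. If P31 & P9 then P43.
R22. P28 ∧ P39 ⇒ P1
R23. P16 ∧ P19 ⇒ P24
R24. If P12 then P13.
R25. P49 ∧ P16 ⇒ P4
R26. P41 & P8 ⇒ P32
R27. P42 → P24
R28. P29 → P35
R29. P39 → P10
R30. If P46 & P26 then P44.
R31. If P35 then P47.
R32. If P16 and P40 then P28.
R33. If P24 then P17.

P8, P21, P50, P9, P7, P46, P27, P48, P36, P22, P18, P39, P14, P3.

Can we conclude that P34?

No

Forward chaining from the given facts derives: P35, P6, P45, P16, P25, P10, P47.
The only rule concluding P34 is R19, which needs P11; that is never established.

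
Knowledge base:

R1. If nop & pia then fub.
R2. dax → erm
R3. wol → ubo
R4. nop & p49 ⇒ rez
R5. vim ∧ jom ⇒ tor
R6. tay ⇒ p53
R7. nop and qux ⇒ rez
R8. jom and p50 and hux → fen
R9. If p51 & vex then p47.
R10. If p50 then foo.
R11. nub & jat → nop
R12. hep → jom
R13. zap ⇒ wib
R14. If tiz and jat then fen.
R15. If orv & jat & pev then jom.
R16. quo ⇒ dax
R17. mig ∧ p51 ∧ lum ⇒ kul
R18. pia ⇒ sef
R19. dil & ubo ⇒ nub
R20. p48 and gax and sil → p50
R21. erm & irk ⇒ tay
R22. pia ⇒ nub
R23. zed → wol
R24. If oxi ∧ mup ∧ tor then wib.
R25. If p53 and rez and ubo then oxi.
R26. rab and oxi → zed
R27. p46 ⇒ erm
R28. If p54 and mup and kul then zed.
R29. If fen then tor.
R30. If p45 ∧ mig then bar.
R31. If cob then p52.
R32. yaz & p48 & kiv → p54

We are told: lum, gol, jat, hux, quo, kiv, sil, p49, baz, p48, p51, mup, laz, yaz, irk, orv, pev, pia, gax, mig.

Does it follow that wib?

jom  (by R15: orv, jat, pev)
dax  (by R16: quo)
kul  (by R17: mig, p51, lum)
p50  (by R20: p48, gax, sil)
nub  (by R22: pia)
p54  (by R32: yaz, p48, kiv)
erm  (by R2: dax)
fen  (by R8: jom, p50, hux)
nop  (by R11: nub, jat)
tay  (by R21: erm, irk)
zed  (by R28: p54, mup, kul)
tor  (by R29: fen)
rez  (by R4: nop, p49)
p53  (by R6: tay)
wol  (by R23: zed)
ubo  (by R3: wol)
oxi  (by R25: p53, rez, ubo)
wib  (by R24: oxi, mup, tor)

Yes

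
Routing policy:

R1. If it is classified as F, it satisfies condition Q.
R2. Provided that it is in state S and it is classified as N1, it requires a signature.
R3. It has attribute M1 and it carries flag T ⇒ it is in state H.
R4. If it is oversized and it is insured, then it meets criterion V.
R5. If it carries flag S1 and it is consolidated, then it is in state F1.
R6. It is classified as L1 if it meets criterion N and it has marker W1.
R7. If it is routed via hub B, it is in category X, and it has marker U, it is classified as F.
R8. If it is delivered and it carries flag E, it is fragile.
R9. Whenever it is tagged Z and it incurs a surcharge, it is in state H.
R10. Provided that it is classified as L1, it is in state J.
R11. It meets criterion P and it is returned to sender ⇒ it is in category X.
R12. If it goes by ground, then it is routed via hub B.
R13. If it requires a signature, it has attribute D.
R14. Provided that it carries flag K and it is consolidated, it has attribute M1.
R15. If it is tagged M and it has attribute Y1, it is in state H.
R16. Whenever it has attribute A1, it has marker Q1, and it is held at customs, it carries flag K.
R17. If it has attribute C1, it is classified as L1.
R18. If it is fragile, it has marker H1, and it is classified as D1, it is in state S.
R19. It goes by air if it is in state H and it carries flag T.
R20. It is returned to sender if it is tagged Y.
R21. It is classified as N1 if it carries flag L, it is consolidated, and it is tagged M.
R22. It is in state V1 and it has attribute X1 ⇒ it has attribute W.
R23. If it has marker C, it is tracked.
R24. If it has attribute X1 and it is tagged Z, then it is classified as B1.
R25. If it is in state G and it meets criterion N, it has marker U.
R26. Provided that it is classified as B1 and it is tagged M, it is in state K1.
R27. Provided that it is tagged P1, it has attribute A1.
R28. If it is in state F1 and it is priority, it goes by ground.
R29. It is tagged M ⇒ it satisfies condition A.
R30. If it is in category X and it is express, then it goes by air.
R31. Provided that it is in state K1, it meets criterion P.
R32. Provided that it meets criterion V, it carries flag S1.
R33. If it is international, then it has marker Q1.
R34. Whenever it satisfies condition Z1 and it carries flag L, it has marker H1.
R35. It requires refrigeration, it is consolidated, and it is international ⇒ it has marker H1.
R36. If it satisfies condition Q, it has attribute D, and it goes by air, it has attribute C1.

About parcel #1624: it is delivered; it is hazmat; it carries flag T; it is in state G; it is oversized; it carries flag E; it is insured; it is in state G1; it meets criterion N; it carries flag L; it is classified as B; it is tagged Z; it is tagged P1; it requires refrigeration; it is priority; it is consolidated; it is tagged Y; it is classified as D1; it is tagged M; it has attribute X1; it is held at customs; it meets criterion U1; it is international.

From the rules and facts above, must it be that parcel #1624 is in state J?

By R4 (it is oversized, it is insured): it meets criterion V.
By R8 (it is delivered, it carries flag E): it is fragile.
By R20 (it is tagged Y): it is returned to sender.
By R21 (it carries flag L, it is consolidated, it is tagged M): it is classified as N1.
By R24 (it has attribute X1, it is tagged Z): it is classified as B1.
By R25 (it is in state G, it meets criterion N): it has marker U.
By R26 (it is classified as B1, it is tagged M): it is in state K1.
By R27 (it is tagged P1): it has attribute A1.
By R31 (it is in state K1): it meets criterion P.
By R32 (it meets criterion V): it carries flag S1.
By R33 (it is international): it has marker Q1.
By R35 (it requires refrigeration, it is consolidated, it is international): it has marker H1.
By R5 (it carries flag S1, it is consolidated): it is in state F1.
By R11 (it meets criterion P, it is returned to sender): it is in category X.
By R16 (it has attribute A1, it has marker Q1, it is held at customs): it carries flag K.
By R18 (it is fragile, it has marker H1, it is classified as D1): it is in state S.
By R28 (it is in state F1, it is priority): it goes by ground.
By R2 (it is in state S, it is classified as N1): it requires a signature.
By R12 (it goes by ground): it is routed via hub B.
By R13 (it requires a signature): it has attribute D.
By R14 (it carries flag K, it is consolidated): it has attribute M1.
By R3 (it has attribute M1, it carries flag T): it is in state H.
By R7 (it is routed via hub B, it is in category X, it has marker U): it is classified as F.
By R19 (it is in state H, it carries flag T): it goes by air.
By R1 (it is classified as F): it satisfies condition Q.
By R36 (it satisfies condition Q, it has attribute D, it goes by air): it has attribute C1.
By R17 (it has attribute C1): it is classified as L1.
By R10 (it is classified as L1): it is in state J.

Yes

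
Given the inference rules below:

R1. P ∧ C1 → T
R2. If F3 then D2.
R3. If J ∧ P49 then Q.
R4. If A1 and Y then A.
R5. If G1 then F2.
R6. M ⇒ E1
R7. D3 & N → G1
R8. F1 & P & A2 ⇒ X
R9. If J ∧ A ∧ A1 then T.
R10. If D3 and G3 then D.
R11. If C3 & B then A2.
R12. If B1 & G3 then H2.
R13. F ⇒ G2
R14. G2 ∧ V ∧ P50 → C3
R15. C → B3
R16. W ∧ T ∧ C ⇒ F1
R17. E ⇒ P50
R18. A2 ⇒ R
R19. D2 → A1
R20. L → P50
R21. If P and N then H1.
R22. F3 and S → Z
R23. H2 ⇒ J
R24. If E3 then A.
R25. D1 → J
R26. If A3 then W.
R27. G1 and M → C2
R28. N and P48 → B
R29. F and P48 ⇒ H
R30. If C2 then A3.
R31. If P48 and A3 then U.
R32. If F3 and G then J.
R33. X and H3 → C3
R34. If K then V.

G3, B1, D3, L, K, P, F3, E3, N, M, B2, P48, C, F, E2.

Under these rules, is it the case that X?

Yes

D2  (by R2: F3)
G1  (by R7: D3, N)
H2  (by R12: B1, G3)
G2  (by R13: F)
A1  (by R19: D2)
P50  (by R20: L)
J  (by R23: H2)
A  (by R24: E3)
C2  (by R27: G1, M)
B  (by R28: N, P48)
A3  (by R30: C2)
V  (by R34: K)
T  (by R9: J, A, A1)
C3  (by R14: G2, V, P50)
W  (by R26: A3)
A2  (by R11: C3, B)
F1  (by R16: W, T, C)
X  (by R8: F1, P, A2)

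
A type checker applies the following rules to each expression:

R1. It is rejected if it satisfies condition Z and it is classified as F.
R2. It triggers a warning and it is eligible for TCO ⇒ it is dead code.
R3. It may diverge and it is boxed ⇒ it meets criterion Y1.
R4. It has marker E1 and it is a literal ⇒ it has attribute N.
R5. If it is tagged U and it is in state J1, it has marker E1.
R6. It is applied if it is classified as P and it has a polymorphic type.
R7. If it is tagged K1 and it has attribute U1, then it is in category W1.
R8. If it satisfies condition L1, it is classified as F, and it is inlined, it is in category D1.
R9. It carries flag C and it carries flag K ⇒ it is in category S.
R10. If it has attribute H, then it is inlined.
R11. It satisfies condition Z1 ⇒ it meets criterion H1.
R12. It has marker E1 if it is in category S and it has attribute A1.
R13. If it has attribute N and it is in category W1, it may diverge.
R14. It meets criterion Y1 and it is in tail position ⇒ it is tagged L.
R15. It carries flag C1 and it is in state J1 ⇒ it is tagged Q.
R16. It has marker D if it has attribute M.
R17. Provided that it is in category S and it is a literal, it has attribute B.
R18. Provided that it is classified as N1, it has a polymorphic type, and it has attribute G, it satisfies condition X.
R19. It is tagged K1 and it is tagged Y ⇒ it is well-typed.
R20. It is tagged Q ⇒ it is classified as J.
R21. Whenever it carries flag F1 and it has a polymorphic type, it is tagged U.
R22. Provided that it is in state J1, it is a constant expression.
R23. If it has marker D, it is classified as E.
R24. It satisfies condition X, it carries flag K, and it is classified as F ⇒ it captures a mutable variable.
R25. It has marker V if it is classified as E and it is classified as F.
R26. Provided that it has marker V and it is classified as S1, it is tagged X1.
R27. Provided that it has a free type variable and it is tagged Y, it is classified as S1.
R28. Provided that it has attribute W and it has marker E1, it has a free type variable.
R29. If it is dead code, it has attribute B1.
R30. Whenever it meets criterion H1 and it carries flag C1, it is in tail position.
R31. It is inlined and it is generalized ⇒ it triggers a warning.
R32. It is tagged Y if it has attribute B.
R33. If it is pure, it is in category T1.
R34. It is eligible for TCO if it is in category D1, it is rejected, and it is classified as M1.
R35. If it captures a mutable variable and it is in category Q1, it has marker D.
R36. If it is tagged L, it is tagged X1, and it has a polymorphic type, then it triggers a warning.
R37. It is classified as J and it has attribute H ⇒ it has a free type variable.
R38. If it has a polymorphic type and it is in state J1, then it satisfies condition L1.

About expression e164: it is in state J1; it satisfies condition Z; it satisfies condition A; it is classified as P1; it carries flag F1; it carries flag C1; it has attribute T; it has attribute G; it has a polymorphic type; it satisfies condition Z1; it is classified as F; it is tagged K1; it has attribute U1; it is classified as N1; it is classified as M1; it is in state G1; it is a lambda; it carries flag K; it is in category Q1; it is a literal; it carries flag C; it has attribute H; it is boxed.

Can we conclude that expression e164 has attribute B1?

By R1 (it satisfies condition Z, it is classified as F): it is rejected.
By R7 (it is tagged K1, it has attribute U1): it is in category W1.
By R9 (it carries flag C, it carries flag K): it is in category S.
By R10 (it has attribute H): it is inlined.
By R11 (it satisfies condition Z1): it meets criterion H1.
By R15 (it carries flag C1, it is in state J1): it is tagged Q.
By R17 (it is in category S, it is a literal): it has attribute B.
By R18 (it is classified as N1, it has a polymorphic type, it has attribute G): it satisfies condition X.
By R20 (it is tagged Q): it is classified as J.
By R21 (it carries flag F1, it has a polymorphic type): it is tagged U.
By R24 (it satisfies condition X, it carries flag K, it is classified as F): it captures a mutable variable.
By R30 (it meets criterion H1, it carries flag C1): it is in tail position.
By R32 (it has attribute B): it is tagged Y.
By R35 (it captures a mutable variable, it is in category Q1): it has marker D.
By R37 (it is classified as J, it has attribute H): it has a free type variable.
By R38 (it has a polymorphic type, it is in state J1): it satisfies condition L1.
By R5 (it is tagged U, it is in state J1): it has marker E1.
By R8 (it satisfies condition L1, it is classified as F, it is inlined): it is in category D1.
By R23 (it has marker D): it is classified as E.
By R25 (it is classified as E, it is classified as F): it has marker V.
By R27 (it has a free type variable, it is tagged Y): it is classified as S1.
By R34 (it is in category D1, it is rejected, it is classified as M1): it is eligible for TCO.
By R4 (it has marker E1, it is a literal): it has attribute N.
By R13 (it has attribute N, it is in category W1): it may diverge.
By R26 (it has marker V, it is classified as S1): it is tagged X1.
By R3 (it may diverge, it is boxed): it meets criterion Y1.
By R14 (it meets criterion Y1, it is in tail position): it is tagged L.
By R36 (it is tagged L, it is tagged X1, it has a polymorphic type): it triggers a warning.
By R2 (it triggers a warning, it is eligible for TCO): it is dead code.
By R29 (it is dead code): it has attribute B1.

Yes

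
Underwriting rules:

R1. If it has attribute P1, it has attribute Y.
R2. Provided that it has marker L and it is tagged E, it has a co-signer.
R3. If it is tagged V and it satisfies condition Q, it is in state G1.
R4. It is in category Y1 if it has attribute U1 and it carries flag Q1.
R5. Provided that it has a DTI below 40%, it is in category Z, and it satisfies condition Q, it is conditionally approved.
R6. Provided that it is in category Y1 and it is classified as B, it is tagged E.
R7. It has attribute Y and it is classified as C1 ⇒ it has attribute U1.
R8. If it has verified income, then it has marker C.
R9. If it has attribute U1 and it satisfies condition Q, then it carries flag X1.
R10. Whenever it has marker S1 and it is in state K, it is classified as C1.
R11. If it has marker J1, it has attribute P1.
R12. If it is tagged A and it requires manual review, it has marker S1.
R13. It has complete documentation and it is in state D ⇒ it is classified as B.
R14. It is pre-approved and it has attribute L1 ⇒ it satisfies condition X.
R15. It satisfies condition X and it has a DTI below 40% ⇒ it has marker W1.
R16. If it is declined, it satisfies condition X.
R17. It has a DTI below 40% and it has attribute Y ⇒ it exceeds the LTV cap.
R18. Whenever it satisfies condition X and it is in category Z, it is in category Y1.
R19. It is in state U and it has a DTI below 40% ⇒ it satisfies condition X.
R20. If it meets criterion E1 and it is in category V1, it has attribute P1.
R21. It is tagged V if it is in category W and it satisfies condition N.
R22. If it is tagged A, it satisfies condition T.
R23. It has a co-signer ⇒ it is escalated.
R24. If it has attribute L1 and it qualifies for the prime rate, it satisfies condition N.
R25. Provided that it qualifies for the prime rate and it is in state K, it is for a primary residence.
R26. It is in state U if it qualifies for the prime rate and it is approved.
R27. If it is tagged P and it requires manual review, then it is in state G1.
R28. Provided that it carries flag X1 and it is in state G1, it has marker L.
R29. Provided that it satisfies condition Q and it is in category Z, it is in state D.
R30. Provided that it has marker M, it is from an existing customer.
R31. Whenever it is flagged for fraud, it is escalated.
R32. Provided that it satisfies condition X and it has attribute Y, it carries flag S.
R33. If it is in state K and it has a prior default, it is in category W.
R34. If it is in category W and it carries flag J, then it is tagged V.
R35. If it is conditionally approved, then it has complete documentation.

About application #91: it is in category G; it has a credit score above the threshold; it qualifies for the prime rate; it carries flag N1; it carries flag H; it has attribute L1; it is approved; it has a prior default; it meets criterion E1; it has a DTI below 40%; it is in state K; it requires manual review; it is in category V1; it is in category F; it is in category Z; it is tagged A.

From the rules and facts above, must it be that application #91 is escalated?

Forward chaining from the given facts derives: has marker S1, has attribute P1, satisfies condition T, satisfies condition N, is for a primary residence, is in state U, is in category W, has attribute Y, is classified as C1, exceeds the LTV cap, satisfies condition X, is tagged V, carries flag S, has attribute U1, has marker W1, is in category Y1.
Rules concluding "it is escalated": R23 needs "it has a co-signer"; R31 needs "it is flagged for fraud" — none of these are established.

No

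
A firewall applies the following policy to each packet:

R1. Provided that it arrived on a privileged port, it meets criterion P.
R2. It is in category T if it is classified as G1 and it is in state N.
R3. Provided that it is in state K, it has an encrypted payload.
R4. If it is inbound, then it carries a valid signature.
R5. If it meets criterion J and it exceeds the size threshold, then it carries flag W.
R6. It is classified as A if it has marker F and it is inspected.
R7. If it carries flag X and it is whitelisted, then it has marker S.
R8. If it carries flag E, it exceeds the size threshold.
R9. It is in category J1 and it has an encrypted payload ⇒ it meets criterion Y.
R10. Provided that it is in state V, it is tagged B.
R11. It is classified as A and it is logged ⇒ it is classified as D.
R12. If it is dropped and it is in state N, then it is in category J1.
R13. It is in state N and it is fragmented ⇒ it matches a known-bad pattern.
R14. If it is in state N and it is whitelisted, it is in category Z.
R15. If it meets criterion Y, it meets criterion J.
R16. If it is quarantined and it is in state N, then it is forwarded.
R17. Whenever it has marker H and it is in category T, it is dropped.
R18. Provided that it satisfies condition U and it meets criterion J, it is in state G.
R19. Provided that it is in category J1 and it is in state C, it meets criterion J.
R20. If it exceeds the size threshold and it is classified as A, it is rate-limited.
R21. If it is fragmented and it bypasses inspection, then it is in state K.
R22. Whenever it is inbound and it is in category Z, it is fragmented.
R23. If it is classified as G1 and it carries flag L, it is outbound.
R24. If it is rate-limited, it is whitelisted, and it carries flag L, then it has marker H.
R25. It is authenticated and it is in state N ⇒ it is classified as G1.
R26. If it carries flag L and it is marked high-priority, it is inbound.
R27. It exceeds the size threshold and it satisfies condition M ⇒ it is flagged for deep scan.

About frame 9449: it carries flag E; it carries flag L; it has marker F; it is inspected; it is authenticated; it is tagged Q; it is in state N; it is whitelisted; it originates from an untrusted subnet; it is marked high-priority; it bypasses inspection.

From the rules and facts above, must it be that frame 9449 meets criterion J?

Yes

By R6 (it has marker F, it is inspected): it is classified as A.
By R8 (it carries flag E): it exceeds the size threshold.
By R14 (it is in state N, it is whitelisted): it is in category Z.
By R20 (it exceeds the size threshold, it is classified as A): it is rate-limited.
By R24 (it is rate-limited, it is whitelisted, it carries flag L): it has marker H.
By R25 (it is authenticated, it is in state N): it is classified as G1.
By R26 (it carries flag L, it is marked high-priority): it is inbound.
By R2 (it is classified as G1, it is in state N): it is in category T.
By R17 (it has marker H, it is in category T): it is dropped.
By R22 (it is inbound, it is in category Z): it is fragmented.
By R12 (it is dropped, it is in state N): it is in category J1.
By R21 (it is fragmented, it bypasses inspection): it is in state K.
By R3 (it is in state K): it has an encrypted payload.
By R9 (it is in category J1, it has an encrypted payload): it meets criterion Y.
By R15 (it meets criterion Y): it meets criterion J.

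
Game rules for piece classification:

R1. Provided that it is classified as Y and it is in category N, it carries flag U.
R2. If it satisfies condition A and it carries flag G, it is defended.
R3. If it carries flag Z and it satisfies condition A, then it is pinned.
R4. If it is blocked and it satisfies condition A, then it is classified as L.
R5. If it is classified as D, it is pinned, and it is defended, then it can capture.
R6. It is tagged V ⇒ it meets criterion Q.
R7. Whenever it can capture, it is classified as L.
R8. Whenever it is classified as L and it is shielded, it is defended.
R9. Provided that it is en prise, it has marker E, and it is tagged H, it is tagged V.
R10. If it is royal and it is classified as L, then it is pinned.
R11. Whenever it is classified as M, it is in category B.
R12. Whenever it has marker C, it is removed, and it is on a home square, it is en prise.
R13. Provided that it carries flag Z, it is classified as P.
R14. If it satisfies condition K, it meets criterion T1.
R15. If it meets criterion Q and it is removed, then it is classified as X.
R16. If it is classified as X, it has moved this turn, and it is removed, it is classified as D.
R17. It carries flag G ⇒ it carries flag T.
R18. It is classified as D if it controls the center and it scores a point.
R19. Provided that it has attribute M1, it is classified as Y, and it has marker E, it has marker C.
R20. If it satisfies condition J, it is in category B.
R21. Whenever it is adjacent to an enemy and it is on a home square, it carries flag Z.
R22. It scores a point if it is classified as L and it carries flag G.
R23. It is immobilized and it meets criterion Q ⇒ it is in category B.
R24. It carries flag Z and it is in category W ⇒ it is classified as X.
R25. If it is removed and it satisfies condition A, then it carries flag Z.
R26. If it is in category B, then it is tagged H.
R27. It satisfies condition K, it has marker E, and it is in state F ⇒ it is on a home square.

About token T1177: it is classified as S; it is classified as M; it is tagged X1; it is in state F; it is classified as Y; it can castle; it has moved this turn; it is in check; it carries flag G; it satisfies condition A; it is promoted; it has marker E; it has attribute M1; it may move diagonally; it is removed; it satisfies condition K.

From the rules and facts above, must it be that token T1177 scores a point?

By R2 (it satisfies condition A, it carries flag G): it is defended.
By R11 (it is classified as M): it is in category B.
By R19 (it has attribute M1, it is classified as Y, it has marker E): it has marker C.
By R25 (it is removed, it satisfies condition A): it carries flag Z.
By R26 (it is in category B): it is tagged H.
By R27 (it satisfies condition K, it has marker E, it is in state F): it is on a home square.
By R3 (it carries flag Z, it satisfies condition A): it is pinned.
By R12 (it has marker C, it is removed, it is on a home square): it is en prise.
By R9 (it is en prise, it has marker E, it is tagged H): it is tagged V.
By R6 (it is tagged V): it meets criterion Q.
By R15 (it meets criterion Q, it is removed): it is classified as X.
By R16 (it is classified as X, it has moved this turn, it is removed): it is classified as D.
By R5 (it is classified as D, it is pinned, it is defended): it can capture.
By R7 (it can capture): it is classified as L.
By R22 (it is classified as L, it carries flag G): it scores a point.

Yes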